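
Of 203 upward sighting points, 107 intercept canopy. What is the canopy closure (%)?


Formula: Canopy closure = covered points / total points * 100
Closure = 107 / 203 * 100
Closure = 0.5271 * 100 = 52.7%

52.7


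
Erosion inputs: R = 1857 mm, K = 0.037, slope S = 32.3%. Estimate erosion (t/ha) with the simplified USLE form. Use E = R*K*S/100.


Formula: E = R * K * S / 100  (simplified USLE)
R * K = 1857 * 0.037 = 68.709
E = 68.709 * 32.3 / 100 = 22.19 t/ha

22.19


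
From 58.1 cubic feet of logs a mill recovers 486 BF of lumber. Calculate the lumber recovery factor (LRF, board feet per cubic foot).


Formula: LRF = Lumber Output (BF) / Log Input (ft^3)
LRF = 486 BF / 58.1 ft^3
LRF = 8.36 BF/ft^3

8.36


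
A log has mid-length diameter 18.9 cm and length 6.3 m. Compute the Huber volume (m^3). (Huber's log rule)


Huber: V = Am * L,  Am = pi*(Dm/200)^2
Am = pi*(18.9/200)^2 = 0.028055 m^2
V = 0.028055*6.3 = 0.1767 m^3

0.1767


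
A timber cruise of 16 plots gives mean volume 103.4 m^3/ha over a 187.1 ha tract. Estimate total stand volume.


Formula: Total Volume = Mean Volume per ha * Total Area
Total Volume = 103.4 m^3/ha * 187.1 ha
Total Volume = 19346 m^3

19346


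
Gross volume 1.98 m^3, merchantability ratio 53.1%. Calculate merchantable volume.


Formula: MV = V_total * (merchantable_pct / 100)
Merchantable fraction = 53.1% / 100 = 0.531
MV = 1.98 m^3 * 0.531 = 1.051 m^3

1.051


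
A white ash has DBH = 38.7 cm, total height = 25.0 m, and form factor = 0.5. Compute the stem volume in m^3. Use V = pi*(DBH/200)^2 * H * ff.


Formula: V = pi * (DBH/200)^2 * H * ff
Radius = DBH/200 = 38.7/200 = 0.1935 m
Radius^2 = 0.1935^2 = 0.03744225 m^2
V = pi * 0.03744225 * 25.0 * 0.5
V = 1.47 m^3

1.47


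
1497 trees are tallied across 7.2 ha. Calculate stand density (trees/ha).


Formula: Stand Density = N_trees / Area_ha
Density = 1497 trees / 7.2 ha
Density = 208 trees/ha

208


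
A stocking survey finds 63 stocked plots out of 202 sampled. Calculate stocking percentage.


Formula: Stocking % = stocked plots / total plots * 100
Stocking = 63 / 202 * 100
Stocking = 0.3119 * 100 = 31.2%

31.2


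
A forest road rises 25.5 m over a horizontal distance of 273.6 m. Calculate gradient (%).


Formula: Gradient = rise / run * 100
Gradient = 25.5 / 273.6 * 100 = 9.3%

9.3


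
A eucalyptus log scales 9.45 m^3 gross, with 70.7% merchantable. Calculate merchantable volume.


Formula: MV = V_total * (merchantable_pct / 100)
Merchantable fraction = 70.7% / 100 = 0.707
MV = 9.45 m^3 * 0.707 = 6.681 m^3

6.681


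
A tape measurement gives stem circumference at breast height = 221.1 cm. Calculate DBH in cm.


Formula: DBH = C / pi
DBH = 221.1 / pi
pi = 3.14159...
DBH = 70.4 cm

70.4


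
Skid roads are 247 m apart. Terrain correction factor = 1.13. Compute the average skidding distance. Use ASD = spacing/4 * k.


Formula: ASD = (spacing / 4) * correction
Uncorrected distance = spacing / 4 = 247 / 4 = 61.75 m
ASD = 61.75 * 1.13 = 70 m

70


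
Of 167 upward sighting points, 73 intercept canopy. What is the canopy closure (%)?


Formula: Canopy closure = covered points / total points * 100
Closure = 73 / 167 * 100
Closure = 0.4371 * 100 = 43.7%

43.7


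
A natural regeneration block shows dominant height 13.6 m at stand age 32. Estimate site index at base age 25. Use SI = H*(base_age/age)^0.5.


Formula: SI = H_dom * (base_age / age)^0.5
Age ratio = 25 / 32 = 0.78125
sqrt(age_ratio) = 0.88388
SI = 13.6 * 0.88388 = 12.0 m

12.0


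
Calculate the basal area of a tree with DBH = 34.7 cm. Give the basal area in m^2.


Formula: BA = pi * (DBH/2)^2 / 10000  (cm^2 to m^2)
Radius = DBH/2 = 34.7/2 = 17.35 cm
BA = pi * 17.35^2 / 10000
   = 945.6901 cm^2 / 10000
   = 0.0946 m^2

0.0946


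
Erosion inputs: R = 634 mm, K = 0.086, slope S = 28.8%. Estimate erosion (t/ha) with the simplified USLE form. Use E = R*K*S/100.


Formula: E = R * K * S / 100  (simplified USLE)
R * K = 634 * 0.086 = 54.524
E = 54.524 * 28.8 / 100 = 15.7 t/ha

15.7


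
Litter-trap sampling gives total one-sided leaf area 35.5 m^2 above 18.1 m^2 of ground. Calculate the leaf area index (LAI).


Formula: LAI = total leaf area / ground area  (dimensionless)
LAI = 35.5 m^2 / 18.1 m^2
LAI = 1.96

1.96


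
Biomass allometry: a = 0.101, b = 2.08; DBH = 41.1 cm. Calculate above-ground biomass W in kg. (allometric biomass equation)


Formula: W = a * DBH^b  (allometric power law)
DBH^b = 41.1^2.08 = 2274.0028
W = 0.101 * 2274.0028 = 229.7 kg

229.7


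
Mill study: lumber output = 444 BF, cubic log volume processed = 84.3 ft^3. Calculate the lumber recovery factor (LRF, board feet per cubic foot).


Formula: LRF = Lumber Output (BF) / Log Input (ft^3)
LRF = 444 BF / 84.3 ft^3
LRF = 5.27 BF/ft^3

5.27


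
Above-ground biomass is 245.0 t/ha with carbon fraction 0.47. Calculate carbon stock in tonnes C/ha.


Formula: Carbon Stock = Biomass * Carbon Fraction
C = 245.0 t/ha * 0.47
C = 115.2 t C/ha

115.2


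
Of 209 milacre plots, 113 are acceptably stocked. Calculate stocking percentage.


Formula: Stocking % = stocked plots / total plots * 100
Stocking = 113 / 209 * 100
Stocking = 0.5407 * 100 = 54.1%

54.1


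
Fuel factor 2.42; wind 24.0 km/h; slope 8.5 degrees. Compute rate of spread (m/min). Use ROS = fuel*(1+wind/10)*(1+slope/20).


Formula: ROS = fuel * (1 + wind/10) * (1 + slope/20)
Wind factor = 1 + 24.0/10 = 3.4
Slope factor = 1 + 8.5/20 = 1.425
ROS = 2.42 * 3.4 * 1.425 = 11.72 m/min

11.72


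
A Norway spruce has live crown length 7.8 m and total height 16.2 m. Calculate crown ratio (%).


Formula: Crown Ratio = (Crown Length / Total Height) * 100
CR = (7.8 m / 16.2 m) * 100
CR = 0.4815 * 100 = 48.1%

48.1


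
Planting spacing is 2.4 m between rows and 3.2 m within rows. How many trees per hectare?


Formula: TPH = 10000 m^2/ha / (spacing_x * spacing_y)
Area per tree = 2.4 m * 3.2 m = 7.68 m^2
TPH = 10000 / 7.68 = 1302 trees/ha

1302


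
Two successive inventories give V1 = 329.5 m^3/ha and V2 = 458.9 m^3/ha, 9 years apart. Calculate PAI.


Formula: PAI = (V_T2 - V_T1) / (T2 - T1)
Volume increment = 458.9 - 329.5 = 129.4 m^3/ha
PAI = 129.4 / 9 = 14.38 m^3/ha/year

14.38


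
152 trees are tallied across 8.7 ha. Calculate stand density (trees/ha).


Formula: Stand Density = N_trees / Area_ha
Density = 152 trees / 8.7 ha
Density = 17 trees/ha

17


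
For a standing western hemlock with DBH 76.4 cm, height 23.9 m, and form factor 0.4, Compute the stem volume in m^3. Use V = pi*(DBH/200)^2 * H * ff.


Formula: V = pi * (DBH/200)^2 * H * ff
Radius = DBH/200 = 76.4/200 = 0.382 m
Radius^2 = 0.382^2 = 0.145924 m^2
V = pi * 0.145924 * 23.9 * 0.4
V = 4.383 m^3

4.383


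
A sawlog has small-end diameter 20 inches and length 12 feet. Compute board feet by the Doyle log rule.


Doyle: BF = (D - 4)^2 * L / 16
Adjusted diameter = 20 - 4 = 16 in
(D-4)^2 = 16^2 = 256
BF = 256 * 12 / 16 = 192 BF

192


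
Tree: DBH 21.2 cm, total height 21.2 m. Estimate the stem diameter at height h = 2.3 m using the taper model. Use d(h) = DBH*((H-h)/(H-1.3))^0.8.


Taper: d(h) = DBH * ((H - h) / (H - 1.3))^0.8
Numerator = H - h = 21.2 - 2.3 = 18.9 m
Denominator = H - 1.3 = 21.2 - 1.3 = 19.9 m
Ratio = 18.9 / 19.9 = 0.94975
d = 21.2 * 0.94975^0.8 = 20.3 cm

20.3


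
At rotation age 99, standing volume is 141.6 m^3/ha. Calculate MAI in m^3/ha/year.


Formula: MAI = Total Volume / Stand Age
MAI = 141.6 m^3/ha / 99 years
MAI = 1.43 m^3/ha/year

1.43


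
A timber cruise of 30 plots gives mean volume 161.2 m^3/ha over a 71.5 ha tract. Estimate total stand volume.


Formula: Total Volume = Mean Volume per ha * Total Area
Total Volume = 161.2 m^3/ha * 71.5 ha
Total Volume = 11526 m^3

11526


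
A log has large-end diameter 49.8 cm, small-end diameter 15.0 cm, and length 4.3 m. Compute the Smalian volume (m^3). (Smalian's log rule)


Smalian: V = (A1 + A2)/2 * L,  A = pi*(D/200)^2
A1 = pi*(49.8/200)^2 = 0.194782 m^2
A2 = pi*(15.0/200)^2 = 0.017671 m^2
V = (0.194782+0.017671)/2*4.3 = 0.4568 m^3

0.4568


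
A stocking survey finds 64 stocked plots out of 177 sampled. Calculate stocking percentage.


Formula: Stocking % = stocked plots / total plots * 100
Stocking = 64 / 177 * 100
Stocking = 0.3616 * 100 = 36.2%

36.2


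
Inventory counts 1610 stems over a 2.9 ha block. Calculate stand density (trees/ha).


Formula: Stand Density = N_trees / Area_ha
Density = 1610 trees / 2.9 ha
Density = 555 trees/ha

555


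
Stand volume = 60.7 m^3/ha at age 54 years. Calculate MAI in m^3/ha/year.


Formula: MAI = Total Volume / Stand Age
MAI = 60.7 m^3/ha / 54 years
MAI = 1.12 m^3/ha/year

1.12


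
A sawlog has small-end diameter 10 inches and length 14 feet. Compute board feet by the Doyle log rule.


Doyle: BF = (D - 4)^2 * L / 16
Adjusted diameter = 10 - 4 = 6 in
(D-4)^2 = 6^2 = 36
BF = 36 * 14 / 16 = 32 BF

32


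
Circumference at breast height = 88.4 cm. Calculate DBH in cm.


Formula: DBH = C / pi
DBH = 88.4 / pi
pi = 3.14159...
DBH = 28.1 cm

28.1


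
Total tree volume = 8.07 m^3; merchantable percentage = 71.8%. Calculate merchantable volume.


Formula: MV = V_total * (merchantable_pct / 100)
Merchantable fraction = 71.8% / 100 = 0.718
MV = 8.07 m^3 * 0.718 = 5.794 m^3

5.794


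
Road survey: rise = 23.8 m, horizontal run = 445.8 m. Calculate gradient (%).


Formula: Gradient = rise / run * 100
Gradient = 23.8 / 445.8 * 100 = 5.3%

5.3


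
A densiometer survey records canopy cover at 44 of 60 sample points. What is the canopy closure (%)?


Formula: Canopy closure = covered points / total points * 100
Closure = 44 / 60 * 100
Closure = 0.7333 * 100 = 73.3%

73.3


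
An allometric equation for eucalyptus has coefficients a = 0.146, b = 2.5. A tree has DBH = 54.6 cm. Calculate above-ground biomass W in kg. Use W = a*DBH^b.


Formula: W = a * DBH^b  (allometric power law)
DBH^b = 54.6^2.5 = 22028.3317
W = 0.146 * 22028.3317 = 3216.1 kg

3216.1


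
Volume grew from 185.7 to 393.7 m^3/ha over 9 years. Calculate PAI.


Formula: PAI = (V_T2 - V_T1) / (T2 - T1)
Volume increment = 393.7 - 185.7 = 208.0 m^3/ha
PAI = 208.0 / 9 = 23.11 m^3/ha/year

23.11


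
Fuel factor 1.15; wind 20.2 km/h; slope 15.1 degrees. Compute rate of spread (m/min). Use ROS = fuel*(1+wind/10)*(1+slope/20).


Formula: ROS = fuel * (1 + wind/10) * (1 + slope/20)
Wind factor = 1 + 20.2/10 = 3.02
Slope factor = 1 + 15.1/20 = 1.755
ROS = 1.15 * 3.02 * 1.755 = 6.1 m/min

6.1


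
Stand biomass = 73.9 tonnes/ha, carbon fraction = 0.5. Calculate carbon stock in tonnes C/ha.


Formula: Carbon Stock = Biomass * Carbon Fraction
C = 73.9 t/ha * 0.5
C = 37.0 t C/ha

37.0


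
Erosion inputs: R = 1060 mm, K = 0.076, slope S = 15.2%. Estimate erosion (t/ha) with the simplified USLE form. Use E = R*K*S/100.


Formula: E = R * K * S / 100  (simplified USLE)
R * K = 1060 * 0.076 = 80.56
E = 80.56 * 15.2 / 100 = 12.25 t/ha

12.25


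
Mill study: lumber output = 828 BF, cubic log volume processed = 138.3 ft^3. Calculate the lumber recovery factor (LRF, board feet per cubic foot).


Formula: LRF = Lumber Output (BF) / Log Input (ft^3)
LRF = 828 BF / 138.3 ft^3
LRF = 5.99 BF/ft^3

5.99


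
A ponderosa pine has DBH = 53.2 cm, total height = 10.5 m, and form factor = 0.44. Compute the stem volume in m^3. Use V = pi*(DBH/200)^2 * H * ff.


Formula: V = pi * (DBH/200)^2 * H * ff
Radius = DBH/200 = 53.2/200 = 0.266 m
Radius^2 = 0.266^2 = 0.070756 m^2
V = pi * 0.070756 * 10.5 * 0.44
V = 1.027 m^3

1.027


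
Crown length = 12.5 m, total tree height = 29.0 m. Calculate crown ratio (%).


Formula: Crown Ratio = (Crown Length / Total Height) * 100
CR = (12.5 m / 29.0 m) * 100
CR = 0.431 * 100 = 43.1%

43.1


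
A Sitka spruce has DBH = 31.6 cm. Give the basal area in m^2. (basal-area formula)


Formula: BA = pi * (DBH/2)^2 / 10000  (cm^2 to m^2)
Radius = DBH/2 = 31.6/2 = 15.8 cm
BA = pi * 15.8^2 / 10000
   = 784.2672 cm^2 / 10000
   = 0.0784 m^2

0.0784


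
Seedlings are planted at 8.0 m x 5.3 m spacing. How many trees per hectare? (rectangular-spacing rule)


Formula: TPH = 10000 m^2/ha / (spacing_x * spacing_y)
Area per tree = 8.0 m * 5.3 m = 42.4 m^2
TPH = 10000 / 42.4 = 236 trees/ha

236


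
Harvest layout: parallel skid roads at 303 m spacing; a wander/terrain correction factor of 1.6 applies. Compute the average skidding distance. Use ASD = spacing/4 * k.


Formula: ASD = (spacing / 4) * correction
Uncorrected distance = spacing / 4 = 303 / 4 = 75.75 m
ASD = 75.75 * 1.6 = 121 m

121


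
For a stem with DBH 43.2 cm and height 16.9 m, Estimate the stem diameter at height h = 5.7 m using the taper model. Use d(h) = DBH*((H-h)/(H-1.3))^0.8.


Taper: d(h) = DBH * ((H - h) / (H - 1.3))^0.8
Numerator = H - h = 16.9 - 5.7 = 11.2 m
Denominator = H - 1.3 = 16.9 - 1.3 = 15.6 m
Ratio = 11.2 / 15.6 = 0.71795
d = 43.2 * 0.71795^0.8 = 33.1 cm

33.1


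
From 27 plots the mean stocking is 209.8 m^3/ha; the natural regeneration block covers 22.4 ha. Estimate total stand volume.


Formula: Total Volume = Mean Volume per ha * Total Area
Total Volume = 209.8 m^3/ha * 22.4 ha
Total Volume = 4700 m^3

4700


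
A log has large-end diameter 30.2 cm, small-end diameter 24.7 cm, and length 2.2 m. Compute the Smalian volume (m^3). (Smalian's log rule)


Smalian: V = (A1 + A2)/2 * L,  A = pi*(D/200)^2
A1 = pi*(30.2/200)^2 = 0.071631 m^2
A2 = pi*(24.7/200)^2 = 0.047916 m^2
V = (0.071631+0.047916)/2*2.2 = 0.1315 m^3

0.1315


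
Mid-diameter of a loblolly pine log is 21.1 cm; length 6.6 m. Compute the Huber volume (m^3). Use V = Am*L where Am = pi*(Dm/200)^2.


Huber: V = Am * L,  Am = pi*(Dm/200)^2
Am = pi*(21.1/200)^2 = 0.034967 m^2
V = 0.034967*6.6 = 0.2308 m^3

0.2308


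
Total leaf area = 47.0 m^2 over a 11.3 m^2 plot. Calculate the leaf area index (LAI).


Formula: LAI = total leaf area / ground area  (dimensionless)
LAI = 47.0 m^2 / 11.3 m^2
LAI = 4.16

4.16


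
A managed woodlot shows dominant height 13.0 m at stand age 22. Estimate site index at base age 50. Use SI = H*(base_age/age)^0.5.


Formula: SI = H_dom * (base_age / age)^0.5
Age ratio = 50 / 22 = 2.27273
sqrt(age_ratio) = 1.50756
SI = 13.0 * 1.50756 = 19.6 m

19.6


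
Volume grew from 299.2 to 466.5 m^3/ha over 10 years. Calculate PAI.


Formula: PAI = (V_T2 - V_T1) / (T2 - T1)
Volume increment = 466.5 - 299.2 = 167.3 m^3/ha
PAI = 167.3 / 10 = 16.73 m^3/ha/year

16.73


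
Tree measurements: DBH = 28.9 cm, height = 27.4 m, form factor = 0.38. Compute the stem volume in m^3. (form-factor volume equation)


Formula: V = pi * (DBH/200)^2 * H * ff
Radius = DBH/200 = 28.9/200 = 0.1445 m
Radius^2 = 0.1445^2 = 0.02088025 m^2
V = pi * 0.02088025 * 27.4 * 0.38
V = 0.683 m^3

0.683


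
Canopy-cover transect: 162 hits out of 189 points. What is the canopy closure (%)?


Formula: Canopy closure = covered points / total points * 100
Closure = 162 / 189 * 100
Closure = 0.8571 * 100 = 85.7%

85.7


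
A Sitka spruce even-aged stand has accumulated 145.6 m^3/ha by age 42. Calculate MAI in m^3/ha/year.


Formula: MAI = Total Volume / Stand Age
MAI = 145.6 m^3/ha / 42 years
MAI = 3.47 m^3/ha/year

3.47


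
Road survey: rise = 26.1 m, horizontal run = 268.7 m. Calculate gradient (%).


Formula: Gradient = rise / run * 100
Gradient = 26.1 / 268.7 * 100 = 9.7%

9.7


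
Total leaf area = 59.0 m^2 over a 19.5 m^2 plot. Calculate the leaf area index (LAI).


Formula: LAI = total leaf area / ground area  (dimensionless)
LAI = 59.0 m^2 / 19.5 m^2
LAI = 3.03

3.03


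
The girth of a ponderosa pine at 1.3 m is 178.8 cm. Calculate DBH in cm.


Formula: DBH = C / pi
DBH = 178.8 / pi
pi = 3.14159...
DBH = 56.9 cm

56.9


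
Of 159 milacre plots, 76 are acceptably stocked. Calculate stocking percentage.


Formula: Stocking % = stocked plots / total plots * 100
Stocking = 76 / 159 * 100
Stocking = 0.478 * 100 = 47.8%

47.8


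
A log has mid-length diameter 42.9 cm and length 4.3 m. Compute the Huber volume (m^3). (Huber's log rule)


Huber: V = Am * L,  Am = pi*(Dm/200)^2
Am = pi*(42.9/200)^2 = 0.144545 m^2
V = 0.144545*4.3 = 0.6215 m^3

0.6215


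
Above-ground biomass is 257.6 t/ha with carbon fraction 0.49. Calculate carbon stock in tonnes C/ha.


Formula: Carbon Stock = Biomass * Carbon Fraction
C = 257.6 t/ha * 0.49
C = 126.2 t C/ha

126.2


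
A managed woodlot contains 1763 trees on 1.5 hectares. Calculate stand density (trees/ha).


Formula: Stand Density = N_trees / Area_ha
Density = 1763 trees / 1.5 ha
Density = 1175 trees/ha

1175


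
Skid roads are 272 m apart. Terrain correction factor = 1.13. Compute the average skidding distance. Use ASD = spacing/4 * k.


Formula: ASD = (spacing / 4) * correction
Uncorrected distance = spacing / 4 = 272 / 4 = 68 m
ASD = 68 * 1.13 = 77 m

77


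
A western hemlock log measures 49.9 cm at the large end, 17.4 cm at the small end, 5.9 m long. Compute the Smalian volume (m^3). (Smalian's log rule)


Smalian: V = (A1 + A2)/2 * L,  A = pi*(D/200)^2
A1 = pi*(49.9/200)^2 = 0.195565 m^2
A2 = pi*(17.4/200)^2 = 0.023779 m^2
V = (0.195565+0.023779)/2*5.9 = 0.6471 m^3

0.6471


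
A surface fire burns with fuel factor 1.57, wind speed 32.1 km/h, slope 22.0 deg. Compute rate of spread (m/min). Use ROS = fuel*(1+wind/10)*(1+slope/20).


Formula: ROS = fuel * (1 + wind/10) * (1 + slope/20)
Wind factor = 1 + 32.1/10 = 4.21
Slope factor = 1 + 22.0/20 = 2.1
ROS = 1.57 * 4.21 * 2.1 = 13.88 m/min

13.88


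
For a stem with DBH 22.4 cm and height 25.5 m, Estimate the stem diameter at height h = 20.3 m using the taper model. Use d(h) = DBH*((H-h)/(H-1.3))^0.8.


Taper: d(h) = DBH * ((H - h) / (H - 1.3))^0.8
Numerator = H - h = 25.5 - 20.3 = 5.2 m
Denominator = H - 1.3 = 25.5 - 1.3 = 24.2 m
Ratio = 5.2 / 24.2 = 0.21488
d = 22.4 * 0.21488^0.8 = 6.5 cm

6.5


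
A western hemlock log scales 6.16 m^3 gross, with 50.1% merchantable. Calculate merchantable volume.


Formula: MV = V_total * (merchantable_pct / 100)
Merchantable fraction = 50.1% / 100 = 0.501
MV = 6.16 m^3 * 0.501 = 3.086 m^3

3.086


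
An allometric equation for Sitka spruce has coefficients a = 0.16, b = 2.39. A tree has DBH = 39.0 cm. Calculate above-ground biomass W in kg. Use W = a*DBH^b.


Formula: W = a * DBH^b  (allometric power law)
DBH^b = 39.0^2.39 = 6348.1095
W = 0.16 * 6348.1095 = 1015.7 kg

1015.7


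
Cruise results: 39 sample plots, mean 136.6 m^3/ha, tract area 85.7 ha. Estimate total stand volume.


Formula: Total Volume = Mean Volume per ha * Total Area
Total Volume = 136.6 m^3/ha * 85.7 ha
Total Volume = 11707 m^3

11707


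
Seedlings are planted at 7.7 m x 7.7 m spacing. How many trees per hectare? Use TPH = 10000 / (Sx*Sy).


Formula: TPH = 10000 m^2/ha / (spacing_x * spacing_y)
Area per tree = 7.7 m * 7.7 m = 59.29 m^2
TPH = 10000 / 59.29 = 169 trees/ha

169


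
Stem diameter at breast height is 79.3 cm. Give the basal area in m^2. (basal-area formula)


Formula: BA = pi * (DBH/2)^2 / 10000  (cm^2 to m^2)
Radius = DBH/2 = 79.3/2 = 39.65 cm
BA = pi * 39.65^2 / 10000
   = 4938.9685 cm^2 / 10000
   = 0.4939 m^2

0.4939


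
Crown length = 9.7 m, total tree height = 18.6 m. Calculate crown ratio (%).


Formula: Crown Ratio = (Crown Length / Total Height) * 100
CR = (9.7 m / 18.6 m) * 100
CR = 0.5215 * 100 = 52.2%

52.2


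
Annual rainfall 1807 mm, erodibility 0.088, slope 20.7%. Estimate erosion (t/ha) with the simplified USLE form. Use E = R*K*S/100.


Formula: E = R * K * S / 100  (simplified USLE)
R * K = 1807 * 0.088 = 159.016
E = 159.016 * 20.7 / 100 = 32.92 t/ha

32.92


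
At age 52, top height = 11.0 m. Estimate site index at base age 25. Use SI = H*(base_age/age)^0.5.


Formula: SI = H_dom * (base_age / age)^0.5
Age ratio = 25 / 52 = 0.48077
sqrt(age_ratio) = 0.69338
SI = 11.0 * 0.69338 = 7.6 m

7.6


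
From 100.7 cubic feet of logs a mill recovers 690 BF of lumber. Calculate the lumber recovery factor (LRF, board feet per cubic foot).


Formula: LRF = Lumber Output (BF) / Log Input (ft^3)
LRF = 690 BF / 100.7 ft^3
LRF = 6.85 BF/ft^3

6.85


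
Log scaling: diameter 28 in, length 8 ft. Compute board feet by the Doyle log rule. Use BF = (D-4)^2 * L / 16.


Doyle: BF = (D - 4)^2 * L / 16
Adjusted diameter = 28 - 4 = 24 in
(D-4)^2 = 24^2 = 576
BF = 576 * 8 / 16 = 288 BF

288


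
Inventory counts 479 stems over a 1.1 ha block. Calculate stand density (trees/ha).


Formula: Stand Density = N_trees / Area_ha
Density = 479 trees / 1.1 ha
Density = 435 trees/ha

435


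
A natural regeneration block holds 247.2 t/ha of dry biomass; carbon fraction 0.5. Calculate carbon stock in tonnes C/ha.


Formula: Carbon Stock = Biomass * Carbon Fraction
C = 247.2 t/ha * 0.5
C = 123.6 t C/ha

123.6


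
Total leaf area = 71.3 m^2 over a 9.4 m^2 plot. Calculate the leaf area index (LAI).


Formula: LAI = total leaf area / ground area  (dimensionless)
LAI = 71.3 m^2 / 9.4 m^2
LAI = 7.59

7.59


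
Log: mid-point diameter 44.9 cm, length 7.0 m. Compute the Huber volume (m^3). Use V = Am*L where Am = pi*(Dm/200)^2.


Huber: V = Am * L,  Am = pi*(Dm/200)^2
Am = pi*(44.9/200)^2 = 0.158337 m^2
V = 0.158337*7.0 = 1.1084 m^3

1.1084


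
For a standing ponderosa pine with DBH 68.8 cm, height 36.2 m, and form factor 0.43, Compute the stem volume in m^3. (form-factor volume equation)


Formula: V = pi * (DBH/200)^2 * H * ff
Radius = DBH/200 = 68.8/200 = 0.344 m
Radius^2 = 0.344^2 = 0.118336 m^2
V = pi * 0.118336 * 36.2 * 0.43
V = 5.787 m^3

5.787


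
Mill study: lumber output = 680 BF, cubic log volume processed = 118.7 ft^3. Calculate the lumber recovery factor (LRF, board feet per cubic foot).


Formula: LRF = Lumber Output (BF) / Log Input (ft^3)
LRF = 680 BF / 118.7 ft^3
LRF = 5.73 BF/ft^3

5.73


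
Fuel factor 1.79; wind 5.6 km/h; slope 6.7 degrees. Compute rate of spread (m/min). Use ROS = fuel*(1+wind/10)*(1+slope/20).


Formula: ROS = fuel * (1 + wind/10) * (1 + slope/20)
Wind factor = 1 + 5.6/10 = 1.56
Slope factor = 1 + 6.7/20 = 1.335
ROS = 1.79 * 1.56 * 1.335 = 3.73 m/min

3.73


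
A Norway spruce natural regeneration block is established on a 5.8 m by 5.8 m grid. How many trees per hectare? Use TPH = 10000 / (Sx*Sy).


Formula: TPH = 10000 m^2/ha / (spacing_x * spacing_y)
Area per tree = 5.8 m * 5.8 m = 33.64 m^2
TPH = 10000 / 33.64 = 297 trees/ha

297


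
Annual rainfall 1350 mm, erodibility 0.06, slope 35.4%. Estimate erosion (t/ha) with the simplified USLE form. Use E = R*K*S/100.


Formula: E = R * K * S / 100  (simplified USLE)
R * K = 1350 * 0.06 = 81.0
E = 81.0 * 35.4 / 100 = 28.67 t/ha

28.67


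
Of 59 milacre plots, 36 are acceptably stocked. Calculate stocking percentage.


Formula: Stocking % = stocked plots / total plots * 100
Stocking = 36 / 59 * 100
Stocking = 0.6102 * 100 = 61.0%

61.0


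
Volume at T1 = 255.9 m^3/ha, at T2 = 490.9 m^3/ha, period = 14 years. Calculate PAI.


Formula: PAI = (V_T2 - V_T1) / (T2 - T1)
Volume increment = 490.9 - 255.9 = 235.0 m^3/ha
PAI = 235.0 / 14 = 16.79 m^3/ha/year

16.79


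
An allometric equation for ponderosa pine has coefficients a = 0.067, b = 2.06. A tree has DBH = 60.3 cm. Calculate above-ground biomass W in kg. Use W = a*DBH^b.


Formula: W = a * DBH^b  (allometric power law)
DBH^b = 60.3^2.06 = 4650.0076
W = 0.067 * 4650.0076 = 311.6 kg

311.6


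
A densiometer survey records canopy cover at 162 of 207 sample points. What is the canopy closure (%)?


Formula: Canopy closure = covered points / total points * 100
Closure = 162 / 207 * 100
Closure = 0.7826 * 100 = 78.3%

78.3


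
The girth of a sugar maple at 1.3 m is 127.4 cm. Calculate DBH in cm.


Formula: DBH = C / pi
DBH = 127.4 / pi
pi = 3.14159...
DBH = 40.6 cm

40.6


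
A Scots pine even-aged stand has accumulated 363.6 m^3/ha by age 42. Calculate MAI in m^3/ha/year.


Formula: MAI = Total Volume / Stand Age
MAI = 363.6 m^3/ha / 42 years
MAI = 8.66 m^3/ha/year

8.66


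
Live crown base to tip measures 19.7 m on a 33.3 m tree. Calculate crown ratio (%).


Formula: Crown Ratio = (Crown Length / Total Height) * 100
CR = (19.7 m / 33.3 m) * 100
CR = 0.5916 * 100 = 59.2%

59.2


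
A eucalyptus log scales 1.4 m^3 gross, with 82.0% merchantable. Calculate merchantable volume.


Formula: MV = V_total * (merchantable_pct / 100)
Merchantable fraction = 82.0% / 100 = 0.82
MV = 1.4 m^3 * 0.82 = 1.148 m^3

1.148


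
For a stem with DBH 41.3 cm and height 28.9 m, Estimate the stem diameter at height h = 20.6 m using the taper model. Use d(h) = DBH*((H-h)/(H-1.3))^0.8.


Taper: d(h) = DBH * ((H - h) / (H - 1.3))^0.8
Numerator = H - h = 28.9 - 20.6 = 8.3 m
Denominator = H - 1.3 = 28.9 - 1.3 = 27.6 m
Ratio = 8.3 / 27.6 = 0.30072
d = 41.3 * 0.30072^0.8 = 15.8 cm

15.8


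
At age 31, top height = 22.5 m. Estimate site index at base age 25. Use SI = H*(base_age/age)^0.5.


Formula: SI = H_dom * (base_age / age)^0.5
Age ratio = 25 / 31 = 0.80645
sqrt(age_ratio) = 0.89803
SI = 22.5 * 0.89803 = 20.2 m

20.2


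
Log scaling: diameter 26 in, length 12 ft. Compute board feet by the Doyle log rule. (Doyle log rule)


Doyle: BF = (D - 4)^2 * L / 16
Adjusted diameter = 26 - 4 = 22 in
(D-4)^2 = 22^2 = 484
BF = 484 * 12 / 16 = 363 BF

363


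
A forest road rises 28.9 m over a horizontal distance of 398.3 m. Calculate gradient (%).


Formula: Gradient = rise / run * 100
Gradient = 28.9 / 398.3 * 100 = 7.3%

7.3


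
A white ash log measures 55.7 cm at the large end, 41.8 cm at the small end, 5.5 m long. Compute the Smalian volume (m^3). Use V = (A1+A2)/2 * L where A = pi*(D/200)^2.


Smalian: V = (A1 + A2)/2 * L,  A = pi*(D/200)^2
A1 = pi*(55.7/200)^2 = 0.243669 m^2
A2 = pi*(41.8/200)^2 = 0.137228 m^2
V = (0.243669+0.137228)/2*5.5 = 1.0475 m^3

1.0475


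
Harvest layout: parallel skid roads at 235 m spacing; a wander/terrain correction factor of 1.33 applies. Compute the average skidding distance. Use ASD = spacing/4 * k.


Formula: ASD = (spacing / 4) * correction
Uncorrected distance = spacing / 4 = 235 / 4 = 58.75 m
ASD = 58.75 * 1.33 = 78 m

78


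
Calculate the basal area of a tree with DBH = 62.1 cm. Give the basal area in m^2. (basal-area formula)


Formula: BA = pi * (DBH/2)^2 / 10000  (cm^2 to m^2)
Radius = DBH/2 = 62.1/2 = 31.05 cm
BA = pi * 31.05^2 / 10000
   = 3028.8173 cm^2 / 10000
   = 0.3029 m^2

0.3029


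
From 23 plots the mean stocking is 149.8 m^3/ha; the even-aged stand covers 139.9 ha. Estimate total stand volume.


Formula: Total Volume = Mean Volume per ha * Total Area
Total Volume = 149.8 m^3/ha * 139.9 ha
Total Volume = 20957 m^3

20957


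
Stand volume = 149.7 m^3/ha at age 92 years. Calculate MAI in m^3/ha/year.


Formula: MAI = Total Volume / Stand Age
MAI = 149.7 m^3/ha / 92 years
MAI = 1.63 m^3/ha/year

1.63


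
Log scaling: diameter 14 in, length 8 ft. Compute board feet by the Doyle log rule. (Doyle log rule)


Doyle: BF = (D - 4)^2 * L / 16
Adjusted diameter = 14 - 4 = 10 in
(D-4)^2 = 10^2 = 100
BF = 100 * 8 / 16 = 50 BF

50


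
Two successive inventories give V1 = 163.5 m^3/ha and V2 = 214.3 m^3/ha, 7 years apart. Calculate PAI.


Formula: PAI = (V_T2 - V_T1) / (T2 - T1)
Volume increment = 214.3 - 163.5 = 50.8 m^3/ha
PAI = 50.8 / 7 = 7.26 m^3/ha/year

7.26


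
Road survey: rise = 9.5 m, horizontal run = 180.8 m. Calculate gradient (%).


Formula: Gradient = rise / run * 100
Gradient = 9.5 / 180.8 * 100 = 5.3%

5.3


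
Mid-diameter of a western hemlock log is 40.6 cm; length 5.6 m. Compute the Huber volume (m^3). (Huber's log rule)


Huber: V = Am * L,  Am = pi*(Dm/200)^2
Am = pi*(40.6/200)^2 = 0.129462 m^2
V = 0.129462*5.6 = 0.725 m^3

0.725


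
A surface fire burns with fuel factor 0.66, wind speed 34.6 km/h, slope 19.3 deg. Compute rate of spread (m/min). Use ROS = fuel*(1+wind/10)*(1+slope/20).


Formula: ROS = fuel * (1 + wind/10) * (1 + slope/20)
Wind factor = 1 + 34.6/10 = 4.46
Slope factor = 1 + 19.3/20 = 1.965
ROS = 0.66 * 4.46 * 1.965 = 5.78 m/min

5.78


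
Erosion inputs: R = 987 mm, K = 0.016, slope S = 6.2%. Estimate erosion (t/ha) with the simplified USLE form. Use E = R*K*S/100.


Formula: E = R * K * S / 100  (simplified USLE)
R * K = 987 * 0.016 = 15.792
E = 15.792 * 6.2 / 100 = 0.98 t/ha

0.98


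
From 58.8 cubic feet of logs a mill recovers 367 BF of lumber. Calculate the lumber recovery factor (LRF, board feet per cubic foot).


Formula: LRF = Lumber Output (BF) / Log Input (ft^3)
LRF = 367 BF / 58.8 ft^3
LRF = 6.24 BF/ft^3

6.24


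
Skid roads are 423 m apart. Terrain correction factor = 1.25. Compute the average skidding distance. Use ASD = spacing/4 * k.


Formula: ASD = (spacing / 4) * correction
Uncorrected distance = spacing / 4 = 423 / 4 = 105.75 m
ASD = 105.75 * 1.25 = 132 m

132


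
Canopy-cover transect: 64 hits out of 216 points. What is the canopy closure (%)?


Formula: Canopy closure = covered points / total points * 100
Closure = 64 / 216 * 100
Closure = 0.2963 * 100 = 29.6%

29.6


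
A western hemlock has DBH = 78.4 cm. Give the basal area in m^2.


Formula: BA = pi * (DBH/2)^2 / 10000  (cm^2 to m^2)
Radius = DBH/2 = 78.4/2 = 39.2 cm
BA = pi * 39.2^2 / 10000
   = 4827.4969 cm^2 / 10000
   = 0.4827 m^2

0.4827


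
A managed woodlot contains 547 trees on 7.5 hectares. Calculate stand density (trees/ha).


Formula: Stand Density = N_trees / Area_ha
Density = 547 trees / 7.5 ha
Density = 73 trees/ha

73


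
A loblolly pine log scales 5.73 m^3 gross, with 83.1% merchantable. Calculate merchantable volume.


Formula: MV = V_total * (merchantable_pct / 100)
Merchantable fraction = 83.1% / 100 = 0.831
MV = 5.73 m^3 * 0.831 = 4.762 m^3

4.762


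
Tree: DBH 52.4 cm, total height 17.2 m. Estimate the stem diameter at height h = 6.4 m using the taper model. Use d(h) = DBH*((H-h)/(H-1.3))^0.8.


Taper: d(h) = DBH * ((H - h) / (H - 1.3))^0.8
Numerator = H - h = 17.2 - 6.4 = 10.8 m
Denominator = H - 1.3 = 17.2 - 1.3 = 15.9 m
Ratio = 10.8 / 15.9 = 0.67925
d = 52.4 * 0.67925^0.8 = 38.5 cm

38.5


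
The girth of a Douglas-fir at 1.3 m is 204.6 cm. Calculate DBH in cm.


Formula: DBH = C / pi
DBH = 204.6 / pi
pi = 3.14159...
DBH = 65.1 cm

65.1


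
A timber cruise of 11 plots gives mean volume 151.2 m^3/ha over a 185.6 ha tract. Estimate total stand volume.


Formula: Total Volume = Mean Volume per ha * Total Area
Total Volume = 151.2 m^3/ha * 185.6 ha
Total Volume = 28063 m^3

28063


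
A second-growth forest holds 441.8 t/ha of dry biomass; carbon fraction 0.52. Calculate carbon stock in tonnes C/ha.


Formula: Carbon Stock = Biomass * Carbon Fraction
C = 441.8 t/ha * 0.52
C = 229.7 t C/ha

229.7


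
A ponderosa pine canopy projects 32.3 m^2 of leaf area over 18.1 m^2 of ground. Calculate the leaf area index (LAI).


Formula: LAI = total leaf area / ground area  (dimensionless)
LAI = 32.3 m^2 / 18.1 m^2
LAI = 1.78

1.78


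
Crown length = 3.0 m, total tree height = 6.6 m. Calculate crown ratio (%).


Formula: Crown Ratio = (Crown Length / Total Height) * 100
CR = (3.0 m / 6.6 m) * 100
CR = 0.4545 * 100 = 45.5%

45.5


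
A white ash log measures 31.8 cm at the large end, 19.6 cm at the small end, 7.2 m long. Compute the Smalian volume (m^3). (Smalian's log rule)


Smalian: V = (A1 + A2)/2 * L,  A = pi*(D/200)^2
A1 = pi*(31.8/200)^2 = 0.079423 m^2
A2 = pi*(19.6/200)^2 = 0.030172 m^2
V = (0.079423+0.030172)/2*7.2 = 0.3945 m^3

0.3945


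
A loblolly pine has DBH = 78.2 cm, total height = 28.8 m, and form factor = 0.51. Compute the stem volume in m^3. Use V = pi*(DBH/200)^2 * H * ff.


Formula: V = pi * (DBH/200)^2 * H * ff
Radius = DBH/200 = 78.2/200 = 0.391 m
Radius^2 = 0.391^2 = 0.152881 m^2
V = pi * 0.152881 * 28.8 * 0.51
V = 7.054 m^3

7.054


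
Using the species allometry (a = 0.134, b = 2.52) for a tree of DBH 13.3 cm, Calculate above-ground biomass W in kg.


Formula: W = a * DBH^b  (allometric power law)
DBH^b = 13.3^2.52 = 679.3696
W = 0.134 * 679.3696 = 91.0 kg

91.0


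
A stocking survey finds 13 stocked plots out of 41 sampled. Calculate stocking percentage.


Formula: Stocking % = stocked plots / total plots * 100
Stocking = 13 / 41 * 100
Stocking = 0.3171 * 100 = 31.7%

31.7


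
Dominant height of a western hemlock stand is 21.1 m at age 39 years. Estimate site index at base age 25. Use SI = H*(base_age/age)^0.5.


Formula: SI = H_dom * (base_age / age)^0.5
Age ratio = 25 / 39 = 0.64103
sqrt(age_ratio) = 0.80064
SI = 21.1 * 0.80064 = 16.9 m

16.9


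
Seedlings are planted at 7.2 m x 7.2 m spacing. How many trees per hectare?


Formula: TPH = 10000 m^2/ha / (spacing_x * spacing_y)
Area per tree = 7.2 m * 7.2 m = 51.84 m^2
TPH = 10000 / 51.84 = 193 trees/ha

193


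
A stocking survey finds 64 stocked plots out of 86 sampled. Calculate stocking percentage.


Formula: Stocking % = stocked plots / total plots * 100
Stocking = 64 / 86 * 100
Stocking = 0.7442 * 100 = 74.4%

74.4


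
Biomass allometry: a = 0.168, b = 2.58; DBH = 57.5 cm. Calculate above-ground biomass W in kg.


Formula: W = a * DBH^b  (allometric power law)
DBH^b = 57.5^2.58 = 34669.1377
W = 0.168 * 34669.1377 = 5824.4 kg

5824.4


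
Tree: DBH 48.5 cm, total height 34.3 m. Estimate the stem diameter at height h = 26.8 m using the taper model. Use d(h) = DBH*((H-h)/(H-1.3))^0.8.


Taper: d(h) = DBH * ((H - h) / (H - 1.3))^0.8
Numerator = H - h = 34.3 - 26.8 = 7.5 m
Denominator = H - 1.3 = 34.3 - 1.3 = 33.0 m
Ratio = 7.5 / 33.0 = 0.22727
d = 48.5 * 0.22727^0.8 = 14.8 cm

14.8


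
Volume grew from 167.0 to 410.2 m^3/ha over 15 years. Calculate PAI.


Formula: PAI = (V_T2 - V_T1) / (T2 - T1)
Volume increment = 410.2 - 167.0 = 243.2 m^3/ha
PAI = 243.2 / 15 = 16.21 m^3/ha/year

16.21


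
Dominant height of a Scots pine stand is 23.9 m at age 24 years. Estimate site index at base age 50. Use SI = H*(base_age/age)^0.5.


Formula: SI = H_dom * (base_age / age)^0.5
Age ratio = 50 / 24 = 2.08333
sqrt(age_ratio) = 1.44338
SI = 23.9 * 1.44338 = 34.5 m

34.5


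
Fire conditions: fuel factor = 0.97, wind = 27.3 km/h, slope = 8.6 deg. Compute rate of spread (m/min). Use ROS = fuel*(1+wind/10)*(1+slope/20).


Formula: ROS = fuel * (1 + wind/10) * (1 + slope/20)
Wind factor = 1 + 27.3/10 = 3.73
Slope factor = 1 + 8.6/20 = 1.43
ROS = 0.97 * 3.73 * 1.43 = 5.17 m/min

5.17


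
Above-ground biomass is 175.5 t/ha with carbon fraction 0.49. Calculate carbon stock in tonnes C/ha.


Formula: Carbon Stock = Biomass * Carbon Fraction
C = 175.5 t/ha * 0.49
C = 86.0 t C/ha

86.0


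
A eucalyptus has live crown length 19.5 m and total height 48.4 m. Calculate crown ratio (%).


Formula: Crown Ratio = (Crown Length / Total Height) * 100
CR = (19.5 m / 48.4 m) * 100
CR = 0.4029 * 100 = 40.3%

40.3


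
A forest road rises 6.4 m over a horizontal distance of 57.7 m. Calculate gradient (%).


Formula: Gradient = rise / run * 100
Gradient = 6.4 / 57.7 * 100 = 11.1%

11.1


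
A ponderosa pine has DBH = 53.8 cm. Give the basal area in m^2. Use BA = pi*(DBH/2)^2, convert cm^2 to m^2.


Formula: BA = pi * (DBH/2)^2 / 10000  (cm^2 to m^2)
Radius = DBH/2 = 53.8/2 = 26.9 cm
BA = pi * 26.9^2 / 10000
   = 2273.2879 cm^2 / 10000
   = 0.2273 m^2

0.2273


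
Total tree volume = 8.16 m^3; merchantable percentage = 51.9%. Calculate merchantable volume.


Formula: MV = V_total * (merchantable_pct / 100)
Merchantable fraction = 51.9% / 100 = 0.519
MV = 8.16 m^3 * 0.519 = 4.235 m^3

4.235


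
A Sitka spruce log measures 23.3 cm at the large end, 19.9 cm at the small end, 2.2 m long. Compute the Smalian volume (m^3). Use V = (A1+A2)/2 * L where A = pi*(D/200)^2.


Smalian: V = (A1 + A2)/2 * L,  A = pi*(D/200)^2
A1 = pi*(23.3/200)^2 = 0.042638 m^2
A2 = pi*(19.9/200)^2 = 0.031103 m^2
V = (0.042638+0.031103)/2*2.2 = 0.0811 m^3

0.0811


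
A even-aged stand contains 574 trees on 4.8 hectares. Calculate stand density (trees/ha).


Formula: Stand Density = N_trees / Area_ha
Density = 574 trees / 4.8 ha
Density = 120 trees/ha

120


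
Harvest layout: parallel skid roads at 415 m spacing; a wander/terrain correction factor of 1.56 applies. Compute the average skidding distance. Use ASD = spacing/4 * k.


Formula: ASD = (spacing / 4) * correction
Uncorrected distance = spacing / 4 = 415 / 4 = 103.75 m
ASD = 103.75 * 1.56 = 162 m

162


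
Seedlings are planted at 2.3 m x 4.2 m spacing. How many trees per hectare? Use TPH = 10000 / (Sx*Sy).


Formula: TPH = 10000 m^2/ha / (spacing_x * spacing_y)
Area per tree = 2.3 m * 4.2 m = 9.66 m^2
TPH = 10000 / 9.66 = 1035 trees/ha

1035


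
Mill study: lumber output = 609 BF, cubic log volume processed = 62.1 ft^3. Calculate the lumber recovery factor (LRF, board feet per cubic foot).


Formula: LRF = Lumber Output (BF) / Log Input (ft^3)
LRF = 609 BF / 62.1 ft^3
LRF = 9.81 BF/ft^3

9.81


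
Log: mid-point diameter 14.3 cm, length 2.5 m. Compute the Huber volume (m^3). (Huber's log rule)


Huber: V = Am * L,  Am = pi*(Dm/200)^2
Am = pi*(14.3/200)^2 = 0.016061 m^2
V = 0.016061*2.5 = 0.0402 m^3

0.0402


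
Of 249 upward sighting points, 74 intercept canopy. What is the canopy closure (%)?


Formula: Canopy closure = covered points / total points * 100
Closure = 74 / 249 * 100
Closure = 0.2972 * 100 = 29.7%

29.7


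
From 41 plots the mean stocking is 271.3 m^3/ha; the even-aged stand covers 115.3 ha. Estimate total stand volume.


Formula: Total Volume = Mean Volume per ha * Total Area
Total Volume = 271.3 m^3/ha * 115.3 ha
Total Volume = 31281 m^3

31281


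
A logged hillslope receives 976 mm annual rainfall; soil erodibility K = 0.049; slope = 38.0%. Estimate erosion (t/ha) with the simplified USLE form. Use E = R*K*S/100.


Formula: E = R * K * S / 100  (simplified USLE)
R * K = 976 * 0.049 = 47.824
E = 47.824 * 38.0 / 100 = 18.17 t/ha

18.17


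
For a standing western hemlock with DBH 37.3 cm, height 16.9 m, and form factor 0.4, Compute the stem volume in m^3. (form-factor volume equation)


Formula: V = pi * (DBH/200)^2 * H * ff
Radius = DBH/200 = 37.3/200 = 0.1865 m
Radius^2 = 0.1865^2 = 0.03478225 m^2
V = pi * 0.03478225 * 16.9 * 0.4
V = 0.739 m^3

0.739


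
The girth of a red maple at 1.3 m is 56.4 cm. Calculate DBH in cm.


Formula: DBH = C / pi
DBH = 56.4 / pi
pi = 3.14159...
DBH = 18.0 cm

18.0


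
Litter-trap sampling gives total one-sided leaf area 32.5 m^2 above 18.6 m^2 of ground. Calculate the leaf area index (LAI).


Formula: LAI = total leaf area / ground area  (dimensionless)
LAI = 32.5 m^2 / 18.6 m^2
LAI = 1.75

1.75


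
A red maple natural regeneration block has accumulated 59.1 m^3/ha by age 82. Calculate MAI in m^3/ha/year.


Formula: MAI = Total Volume / Stand Age
MAI = 59.1 m^3/ha / 82 years
MAI = 0.72 m^3/ha/year

0.72


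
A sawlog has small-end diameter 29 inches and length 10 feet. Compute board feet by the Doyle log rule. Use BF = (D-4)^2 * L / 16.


Doyle: BF = (D - 4)^2 * L / 16
Adjusted diameter = 29 - 4 = 25 in
(D-4)^2 = 25^2 = 625
BF = 625 * 10 / 16 = 391 BF

391


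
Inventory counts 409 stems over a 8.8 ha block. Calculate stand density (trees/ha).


Formula: Stand Density = N_trees / Area_ha
Density = 409 trees / 8.8 ha
Density = 46 trees/ha

46


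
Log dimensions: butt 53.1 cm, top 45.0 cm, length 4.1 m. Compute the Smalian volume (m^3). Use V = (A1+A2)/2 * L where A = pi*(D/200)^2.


Smalian: V = (A1 + A2)/2 * L,  A = pi*(D/200)^2
A1 = pi*(53.1/200)^2 = 0.221452 m^2
A2 = pi*(45.0/200)^2 = 0.159043 m^2
V = (0.221452+0.159043)/2*4.1 = 0.78 m^3

0.78
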